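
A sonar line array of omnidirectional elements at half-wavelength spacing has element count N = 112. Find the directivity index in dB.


DI = 10*log10(112) = 20.49

20.49 dB


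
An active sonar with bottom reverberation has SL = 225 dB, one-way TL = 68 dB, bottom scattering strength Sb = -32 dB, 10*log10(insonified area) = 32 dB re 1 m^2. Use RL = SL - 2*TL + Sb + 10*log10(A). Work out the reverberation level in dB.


RL = SL - 2*TL + Sb + 10*log10(A) = 225 - 2*68 + (-32) + 32 = 89

89 dB


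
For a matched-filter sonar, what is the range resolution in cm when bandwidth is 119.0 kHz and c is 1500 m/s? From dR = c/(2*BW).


0.63 cm


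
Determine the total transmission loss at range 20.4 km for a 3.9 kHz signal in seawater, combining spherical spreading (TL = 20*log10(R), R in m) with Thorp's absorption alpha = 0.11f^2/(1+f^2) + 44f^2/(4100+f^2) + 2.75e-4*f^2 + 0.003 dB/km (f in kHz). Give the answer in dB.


Step 1 (Thorp): alpha = 0.11*15.21/(1+15.21) + 44*15.21/(4100+15.21) + 2.75e-4*15.21 + 0.003 = 0.273 dB/km
Step 2: TL_spread = 20*log10(20400) = 86.19 dB
Step 3: TL_abs = alpha*R = 0.273 * 20.4 = 5.57 dB
Step 4: TL_total = 86.19 + 5.57 = 91.76

91.76 dB


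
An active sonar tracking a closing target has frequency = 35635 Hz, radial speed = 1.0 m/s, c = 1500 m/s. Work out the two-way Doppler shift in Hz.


fd = 2*f*v/c = 2 * 35635 * 1.0 / 1500 = 47.51

47.51 Hz


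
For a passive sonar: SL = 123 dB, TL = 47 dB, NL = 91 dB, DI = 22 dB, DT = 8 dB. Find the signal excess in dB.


-1 dB


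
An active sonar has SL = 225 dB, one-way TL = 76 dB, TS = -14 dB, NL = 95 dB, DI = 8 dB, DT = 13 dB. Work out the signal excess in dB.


SE = SL - 2*TL + TS - NL + DI - DT = 225 - 2*76 + (-14) - 95 + 8 - 13 = -41

-41 dB


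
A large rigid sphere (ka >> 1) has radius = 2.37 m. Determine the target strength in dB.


TS = 10*log10(2.37^2 / 4) = 10*log10(1.404225) = 1.47

1.47 dB


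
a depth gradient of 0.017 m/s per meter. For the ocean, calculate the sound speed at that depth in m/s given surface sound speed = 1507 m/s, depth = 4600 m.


c = 1507 + 0.017 * 4600 = 1585.2

1585.2 m/s


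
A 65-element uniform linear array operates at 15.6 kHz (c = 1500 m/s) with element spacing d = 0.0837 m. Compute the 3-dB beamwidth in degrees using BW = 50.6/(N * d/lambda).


Step 1: lambda = 1500/15600 = 0.09615 m
Step 2: d/lambda = 0.0837/0.09615 = 0.8705
Step 3: BW = 50.6/(N * d/lambda) = 50.6/(65 * 0.8705) = 0.89

0.89 deg


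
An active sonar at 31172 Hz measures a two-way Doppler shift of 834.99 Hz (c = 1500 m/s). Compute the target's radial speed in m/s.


From fd = 2*f*v/c, v = c*fd/(2*f) = 1500 * 834.99 / (2*31172) = 20.09

20.09 m/s


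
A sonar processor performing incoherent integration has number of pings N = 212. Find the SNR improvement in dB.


11.63 dB


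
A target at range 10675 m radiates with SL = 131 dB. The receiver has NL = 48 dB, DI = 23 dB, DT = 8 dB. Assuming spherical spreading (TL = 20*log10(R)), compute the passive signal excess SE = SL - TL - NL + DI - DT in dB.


Step 1: TL = 20*log10(10675) = 80.57 dB
Step 2: SE = 131 - 80.57 - 48 + 23 - 8 = 17.43

17.43 dB


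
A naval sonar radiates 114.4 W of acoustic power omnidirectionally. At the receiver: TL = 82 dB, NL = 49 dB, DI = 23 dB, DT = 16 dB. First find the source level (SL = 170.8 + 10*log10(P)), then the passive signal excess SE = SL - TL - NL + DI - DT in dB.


Step 1: SL = 170.8 + 10*log10(114.4) = 191.38 dB
Step 2: SE = SL - TL - NL + DI - DT = 191.38 - 82 - 49 + 23 - 16 = 67.38

67.38 dB


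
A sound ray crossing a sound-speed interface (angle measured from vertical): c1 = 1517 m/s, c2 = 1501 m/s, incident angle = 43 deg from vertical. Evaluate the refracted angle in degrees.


42.44 deg


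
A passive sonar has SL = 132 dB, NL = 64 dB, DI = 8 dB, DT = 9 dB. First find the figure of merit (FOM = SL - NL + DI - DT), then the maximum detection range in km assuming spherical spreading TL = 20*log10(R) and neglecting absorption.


Step 1: FOM = SL - NL + DI - DT = 132 - 64 + 8 - 9 = 67 dB
Step 2: at max range FOM = TL = 20*log10(R), so R = 10^(67/20) = 2238.72 m = 2.24 km

2.24 km


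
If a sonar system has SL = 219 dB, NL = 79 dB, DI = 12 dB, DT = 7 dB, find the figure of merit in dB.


145 dB


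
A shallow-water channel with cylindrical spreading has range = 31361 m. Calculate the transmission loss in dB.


44.96 dB


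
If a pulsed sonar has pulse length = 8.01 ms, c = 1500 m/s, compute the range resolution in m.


dR = c*tau/2 = 1500 * 8.01e-3 / 2 = 6.0075

6.0075 m


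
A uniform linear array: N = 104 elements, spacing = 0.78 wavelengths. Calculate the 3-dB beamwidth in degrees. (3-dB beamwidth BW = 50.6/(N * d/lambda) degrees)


BW = 50.6 / (104 * 0.78) = 50.6 / 81.12 = 0.62

0.62 deg


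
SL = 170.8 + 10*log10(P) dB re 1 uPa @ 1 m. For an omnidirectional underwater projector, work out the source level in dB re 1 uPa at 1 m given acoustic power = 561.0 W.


198.29 dB


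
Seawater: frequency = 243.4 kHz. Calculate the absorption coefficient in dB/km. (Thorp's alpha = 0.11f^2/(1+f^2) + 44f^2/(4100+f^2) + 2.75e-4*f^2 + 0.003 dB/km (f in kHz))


f^2 = 59243.56
alpha = 0.11*59243.56/(1+59243.56) + 44*59243.56/(4100+59243.56) + 2.75e-4*59243.56 + 0.003 = 57.557

57.557 dB/km


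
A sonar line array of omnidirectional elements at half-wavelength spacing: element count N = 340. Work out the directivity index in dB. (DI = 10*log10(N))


DI = 10*log10(340) = 25.31

25.31 dB


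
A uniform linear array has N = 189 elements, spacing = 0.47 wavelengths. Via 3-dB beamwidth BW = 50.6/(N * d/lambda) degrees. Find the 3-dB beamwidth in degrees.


BW = 50.6 / (189 * 0.47) = 50.6 / 88.83 = 0.57

0.57 deg


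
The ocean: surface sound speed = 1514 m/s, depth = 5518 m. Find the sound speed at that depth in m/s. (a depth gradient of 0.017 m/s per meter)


c = 1514 + 0.017 * 5518 = 1607.806

1607.806 m/s


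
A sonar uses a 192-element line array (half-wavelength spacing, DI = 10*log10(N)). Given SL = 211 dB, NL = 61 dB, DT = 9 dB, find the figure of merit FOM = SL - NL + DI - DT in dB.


163.83 dB


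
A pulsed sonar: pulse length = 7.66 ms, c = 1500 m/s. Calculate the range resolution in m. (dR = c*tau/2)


dR = c*tau/2 = 1500 * 7.66e-3 / 2 = 5.745

5.745 m


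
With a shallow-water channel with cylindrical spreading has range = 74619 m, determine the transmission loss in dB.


48.73 dB


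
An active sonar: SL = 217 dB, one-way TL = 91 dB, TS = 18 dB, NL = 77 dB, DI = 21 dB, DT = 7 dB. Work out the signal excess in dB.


SE = SL - 2*TL + TS - NL + DI - DT = 217 - 2*91 + (18) - 77 + 21 - 7 = -10

-10 dB


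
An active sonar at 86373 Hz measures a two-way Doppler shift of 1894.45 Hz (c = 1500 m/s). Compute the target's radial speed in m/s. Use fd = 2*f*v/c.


From fd = 2*f*v/c, v = c*fd/(2*f) = 1500 * 1894.45 / (2*86373) = 16.45

16.45 m/s


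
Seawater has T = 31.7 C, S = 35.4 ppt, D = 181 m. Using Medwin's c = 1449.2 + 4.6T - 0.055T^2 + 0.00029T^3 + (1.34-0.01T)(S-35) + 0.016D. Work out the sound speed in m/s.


1552.29 m/s


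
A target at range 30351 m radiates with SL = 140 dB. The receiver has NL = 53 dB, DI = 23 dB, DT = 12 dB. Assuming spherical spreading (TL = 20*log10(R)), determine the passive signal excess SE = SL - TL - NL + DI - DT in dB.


8.36 dB


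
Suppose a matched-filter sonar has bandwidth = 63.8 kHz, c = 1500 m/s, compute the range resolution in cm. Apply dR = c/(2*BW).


dR = c/(2*BW) = 1500 / (2 * 63.8e3) = 0.0118 m = 1.18 cm

1.18 cm


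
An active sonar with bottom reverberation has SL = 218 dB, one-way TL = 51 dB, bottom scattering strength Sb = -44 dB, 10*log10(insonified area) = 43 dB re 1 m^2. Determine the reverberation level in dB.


115 dB


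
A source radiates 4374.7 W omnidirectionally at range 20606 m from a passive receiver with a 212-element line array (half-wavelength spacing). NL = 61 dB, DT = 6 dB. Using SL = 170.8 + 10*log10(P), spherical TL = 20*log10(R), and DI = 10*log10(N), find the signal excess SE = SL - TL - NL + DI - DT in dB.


Step 1: SL = 170.8 + 10*log10(4374.7) = 207.21 dB
Step 2: TL = 20*log10(20606) = 86.28 dB
Step 3: DI = 10*log10(212) = 23.26 dB
Step 4: SE = SL - TL - NL + DI - DT = 207.21 - 86.28 - 61 + 23.26 - 6 = 77.19

77.19 dB


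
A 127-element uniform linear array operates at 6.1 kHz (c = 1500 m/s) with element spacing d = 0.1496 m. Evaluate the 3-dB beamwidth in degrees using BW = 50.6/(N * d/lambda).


Step 1: lambda = 1500/6100 = 0.2459 m
Step 2: d/lambda = 0.1496/0.2459 = 0.6084
Step 3: BW = 50.6/(N * d/lambda) = 50.6/(127 * 0.6084) = 0.65

0.65 deg


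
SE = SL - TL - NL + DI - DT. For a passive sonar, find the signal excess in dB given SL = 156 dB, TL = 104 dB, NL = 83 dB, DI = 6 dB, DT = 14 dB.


-39 dB


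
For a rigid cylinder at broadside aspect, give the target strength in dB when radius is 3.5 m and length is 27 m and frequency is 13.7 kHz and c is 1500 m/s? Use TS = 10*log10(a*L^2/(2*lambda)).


lambda = 1500/13700 = 0.10949 m
TS = 10*log10(3.5*27^2/(2*0.10949)) = 40.66

40.66 dB


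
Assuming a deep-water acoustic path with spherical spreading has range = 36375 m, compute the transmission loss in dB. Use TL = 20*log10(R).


TL = 20*log10(36375) = 91.22

91.22 dB


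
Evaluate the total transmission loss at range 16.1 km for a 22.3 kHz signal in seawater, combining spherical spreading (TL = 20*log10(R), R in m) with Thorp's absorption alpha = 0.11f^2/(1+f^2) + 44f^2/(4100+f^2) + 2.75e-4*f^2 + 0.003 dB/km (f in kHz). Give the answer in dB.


164.78 dB


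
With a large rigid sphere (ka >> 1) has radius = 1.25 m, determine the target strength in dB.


-4.08 dB


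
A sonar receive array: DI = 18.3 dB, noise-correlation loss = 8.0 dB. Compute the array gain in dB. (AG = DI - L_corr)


AG = DI - L_corr = 18.3 - 8.0 = 10.3

10.3 dB


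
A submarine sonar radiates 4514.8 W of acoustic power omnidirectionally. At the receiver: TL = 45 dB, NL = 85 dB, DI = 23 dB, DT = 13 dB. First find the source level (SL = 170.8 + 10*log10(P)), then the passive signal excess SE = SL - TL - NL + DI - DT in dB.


Step 1: SL = 170.8 + 10*log10(4514.8) = 207.35 dB
Step 2: SE = SL - TL - NL + DI - DT = 207.35 - 45 - 85 + 23 - 13 = 87.35

87.35 dB


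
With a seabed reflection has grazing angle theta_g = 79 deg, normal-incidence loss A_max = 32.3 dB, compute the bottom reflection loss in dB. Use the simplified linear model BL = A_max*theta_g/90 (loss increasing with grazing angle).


28.35 dB


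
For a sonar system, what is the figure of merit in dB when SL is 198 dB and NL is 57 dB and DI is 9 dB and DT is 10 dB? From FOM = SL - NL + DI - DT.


FOM = SL - NL + DI - DT = 198 - 57 + 9 - 10 = 140

140 dB


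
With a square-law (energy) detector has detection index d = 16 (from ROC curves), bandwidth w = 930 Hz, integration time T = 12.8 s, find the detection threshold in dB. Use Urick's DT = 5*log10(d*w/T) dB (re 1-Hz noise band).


15.33 dB


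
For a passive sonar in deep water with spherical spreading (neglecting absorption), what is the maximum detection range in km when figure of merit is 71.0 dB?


3.55 km


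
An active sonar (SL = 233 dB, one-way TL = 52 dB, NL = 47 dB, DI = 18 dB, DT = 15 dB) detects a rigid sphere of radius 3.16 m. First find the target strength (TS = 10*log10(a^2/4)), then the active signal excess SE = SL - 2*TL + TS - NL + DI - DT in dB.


Step 1: TS = 10*log10(3.16^2/4) = 3.97 dB
Step 2: SE = SL - 2*TL + TS - NL + DI - DT = 233 - 2*52 + (3.97) - 47 + 18 - 15 = 88.97

88.97 dB


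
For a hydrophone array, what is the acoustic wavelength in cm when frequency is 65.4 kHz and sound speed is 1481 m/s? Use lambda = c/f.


lambda = c/f = 1481 / 65400 = 0.0226 m = 2.26 cm

2.26 cm


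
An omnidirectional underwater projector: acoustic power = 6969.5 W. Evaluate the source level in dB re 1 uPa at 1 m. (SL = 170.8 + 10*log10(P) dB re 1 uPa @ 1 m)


SL = 170.8 + 10*log10(6969.5) = 170.8 + 38.43 = 209.23

209.23 dB


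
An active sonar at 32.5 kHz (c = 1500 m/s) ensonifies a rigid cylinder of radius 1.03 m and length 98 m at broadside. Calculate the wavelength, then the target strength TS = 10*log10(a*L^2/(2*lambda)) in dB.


Step 1: lambda = c/f = 1500/32500 = 0.04615 m
Step 2: TS = 10*log10(a*L^2/(2*lambda)) = 10*log10(1.03*98^2/(2*0.04615)) = 50.3

50.3 dB


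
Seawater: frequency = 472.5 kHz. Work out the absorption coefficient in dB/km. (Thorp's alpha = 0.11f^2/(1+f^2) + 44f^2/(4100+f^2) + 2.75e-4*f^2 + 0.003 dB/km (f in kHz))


f^2 = 223256.25
alpha = 0.11*223256.25/(1+223256.25) + 44*223256.25/(4100+223256.25) + 2.75e-4*223256.25 + 0.003 = 104.715

104.715 dB/km


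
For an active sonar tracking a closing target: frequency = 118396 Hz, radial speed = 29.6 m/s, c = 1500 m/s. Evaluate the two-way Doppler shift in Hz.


fd = 2*f*v/c = 2 * 118396 * 29.6 / 1500 = 4672.7

4672.7 Hz


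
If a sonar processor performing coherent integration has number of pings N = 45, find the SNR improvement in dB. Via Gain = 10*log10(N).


Gain = 10*log10(45) = 16.53

16.53 dB


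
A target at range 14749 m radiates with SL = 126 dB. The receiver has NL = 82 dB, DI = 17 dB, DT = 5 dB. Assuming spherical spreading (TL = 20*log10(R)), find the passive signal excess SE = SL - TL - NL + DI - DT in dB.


Step 1: TL = 20*log10(14749) = 83.38 dB
Step 2: SE = 126 - 83.38 - 82 + 17 - 5 = -27.38

-27.38 dB


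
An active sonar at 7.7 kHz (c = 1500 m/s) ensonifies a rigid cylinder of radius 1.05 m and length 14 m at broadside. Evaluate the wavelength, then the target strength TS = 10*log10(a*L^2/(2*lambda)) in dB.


Step 1: lambda = c/f = 1500/7700 = 0.19481 m
Step 2: TS = 10*log10(a*L^2/(2*lambda)) = 10*log10(1.05*14^2/(2*0.19481)) = 27.23

27.23 dB


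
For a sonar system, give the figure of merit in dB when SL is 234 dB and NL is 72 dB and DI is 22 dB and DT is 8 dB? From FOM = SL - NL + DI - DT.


FOM = SL - NL + DI - DT = 234 - 72 + 22 - 8 = 176

176 dB


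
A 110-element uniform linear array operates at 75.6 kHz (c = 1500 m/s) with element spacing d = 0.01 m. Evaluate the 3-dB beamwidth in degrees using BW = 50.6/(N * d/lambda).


Step 1: lambda = 1500/75600 = 0.01984 m
Step 2: d/lambda = 0.01/0.01984 = 0.504
Step 3: BW = 50.6/(N * d/lambda) = 50.6/(110 * 0.504) = 0.91

0.91 deg


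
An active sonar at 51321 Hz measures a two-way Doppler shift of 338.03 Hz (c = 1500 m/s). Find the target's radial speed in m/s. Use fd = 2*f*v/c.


From fd = 2*f*v/c, v = c*fd/(2*f) = 1500 * 338.03 / (2*51321) = 4.94

4.94 m/s


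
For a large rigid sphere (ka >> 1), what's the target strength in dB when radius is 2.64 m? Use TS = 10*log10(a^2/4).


2.41 dB


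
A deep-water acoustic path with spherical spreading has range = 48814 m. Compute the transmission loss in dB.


TL = 20*log10(48814) = 93.77

93.77 dB


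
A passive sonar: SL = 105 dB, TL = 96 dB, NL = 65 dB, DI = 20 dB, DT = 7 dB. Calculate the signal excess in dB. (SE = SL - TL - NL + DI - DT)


SE = SL - TL - NL + DI - DT = 105 - 96 - 65 + 20 - 7 = -43

-43 dB


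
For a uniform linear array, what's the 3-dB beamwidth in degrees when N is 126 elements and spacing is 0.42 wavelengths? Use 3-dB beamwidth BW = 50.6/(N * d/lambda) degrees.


0.96 deg


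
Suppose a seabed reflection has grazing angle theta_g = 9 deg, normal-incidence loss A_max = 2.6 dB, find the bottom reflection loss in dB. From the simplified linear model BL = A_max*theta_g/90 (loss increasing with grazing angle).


BL = A_max * theta_g / 90 = 2.6 * 9 / 90 = 0.26

0.26 dB


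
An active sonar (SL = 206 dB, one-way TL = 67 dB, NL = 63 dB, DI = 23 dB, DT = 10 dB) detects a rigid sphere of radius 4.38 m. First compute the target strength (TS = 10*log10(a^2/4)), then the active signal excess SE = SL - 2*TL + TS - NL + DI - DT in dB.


Step 1: TS = 10*log10(4.38^2/4) = 6.81 dB
Step 2: SE = SL - 2*TL + TS - NL + DI - DT = 206 - 2*67 + (6.81) - 63 + 23 - 10 = 28.81

28.81 dB


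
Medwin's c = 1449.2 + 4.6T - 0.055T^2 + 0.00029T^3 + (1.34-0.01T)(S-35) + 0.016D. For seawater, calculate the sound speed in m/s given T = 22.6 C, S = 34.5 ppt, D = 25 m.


c = 1449.2 + 4.6*22.6 - 0.055*22.6^2 + 0.00029*22.6^3 + (1.34 - 0.01*22.6)*(34.5 - 35) + 0.016*25 = 1528.26

1528.26 m/s


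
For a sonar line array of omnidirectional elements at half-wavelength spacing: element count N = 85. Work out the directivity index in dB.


DI = 10*log10(85) = 19.29

19.29 dB


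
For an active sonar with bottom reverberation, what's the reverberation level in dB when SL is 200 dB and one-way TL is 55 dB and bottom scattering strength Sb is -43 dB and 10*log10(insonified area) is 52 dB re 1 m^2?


99 dB


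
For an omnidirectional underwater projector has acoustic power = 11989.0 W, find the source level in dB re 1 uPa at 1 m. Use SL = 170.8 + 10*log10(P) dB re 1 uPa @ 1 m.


SL = 170.8 + 10*log10(11989.0) = 170.8 + 40.79 = 211.59

211.59 dB


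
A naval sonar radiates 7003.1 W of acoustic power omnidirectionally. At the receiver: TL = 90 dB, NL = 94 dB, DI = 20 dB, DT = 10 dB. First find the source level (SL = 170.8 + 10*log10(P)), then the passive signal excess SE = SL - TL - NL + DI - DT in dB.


Step 1: SL = 170.8 + 10*log10(7003.1) = 209.25 dB
Step 2: SE = SL - TL - NL + DI - DT = 209.25 - 90 - 94 + 20 - 10 = 35.25

35.25 dB


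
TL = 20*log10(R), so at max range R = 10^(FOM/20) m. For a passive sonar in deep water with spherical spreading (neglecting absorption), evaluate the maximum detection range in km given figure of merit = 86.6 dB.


At max range FOM = TL, so 20*log10(R) = 86.6
R = 10^(86.6/20) = 21379.62 m = 21.38 km

21.38 km


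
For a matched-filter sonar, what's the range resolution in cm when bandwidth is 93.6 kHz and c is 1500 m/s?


dR = c/(2*BW) = 1500 / (2 * 93.6e3) = 0.008 m = 0.8 cm

0.8 cm


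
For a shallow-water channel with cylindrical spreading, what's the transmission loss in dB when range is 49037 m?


TL = 10*log10(49037) = 46.91

46.91 dB


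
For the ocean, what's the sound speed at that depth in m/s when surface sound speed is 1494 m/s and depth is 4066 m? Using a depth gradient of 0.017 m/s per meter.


c = 1494 + 0.017 * 4066 = 1563.122

1563.122 m/s


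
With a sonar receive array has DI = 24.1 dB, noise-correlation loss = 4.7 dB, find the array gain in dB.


19.4 dB


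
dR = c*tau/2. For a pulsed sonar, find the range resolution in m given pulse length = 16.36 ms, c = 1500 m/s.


12.27 m


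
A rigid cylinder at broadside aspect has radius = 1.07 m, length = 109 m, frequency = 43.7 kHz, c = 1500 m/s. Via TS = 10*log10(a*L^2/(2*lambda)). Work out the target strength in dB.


52.68 dB


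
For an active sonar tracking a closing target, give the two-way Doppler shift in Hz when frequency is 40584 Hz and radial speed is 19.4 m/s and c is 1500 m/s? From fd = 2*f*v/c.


fd = 2*f*v/c = 2 * 40584 * 19.4 / 1500 = 1049.77

1049.77 Hz


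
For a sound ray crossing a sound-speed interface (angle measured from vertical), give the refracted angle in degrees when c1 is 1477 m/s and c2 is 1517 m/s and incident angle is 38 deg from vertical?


sin(theta2) = (c2/c1)*sin(theta1) = (1517/1477)*sin(38 deg) = 0.63233
theta2 = arcsin(0.63233) = 39.22

39.22 deg


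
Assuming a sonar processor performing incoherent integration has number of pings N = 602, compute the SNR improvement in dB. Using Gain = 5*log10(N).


Gain = 5*log10(602) = 13.9

13.9 dB


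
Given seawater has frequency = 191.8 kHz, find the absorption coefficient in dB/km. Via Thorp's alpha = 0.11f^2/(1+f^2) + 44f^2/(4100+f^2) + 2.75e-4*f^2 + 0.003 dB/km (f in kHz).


f^2 = 36787.24
alpha = 0.11*36787.24/(1+36787.24) + 44*36787.24/(4100+36787.24) + 2.75e-4*36787.24 + 0.003 = 49.817

49.817 dB/km


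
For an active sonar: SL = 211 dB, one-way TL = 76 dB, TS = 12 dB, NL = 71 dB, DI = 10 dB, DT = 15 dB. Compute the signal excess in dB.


SE = SL - 2*TL + TS - NL + DI - DT = 211 - 2*76 + (12) - 71 + 10 - 15 = -5

-5 dB


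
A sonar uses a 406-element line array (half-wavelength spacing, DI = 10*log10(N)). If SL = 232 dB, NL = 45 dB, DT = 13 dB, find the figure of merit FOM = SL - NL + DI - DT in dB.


Step 1: DI = 10*log10(406) = 26.09 dB
Step 2: FOM = SL - NL + DI - DT = 232 - 45 + 26.09 - 13 = 200.09

200.09 dB


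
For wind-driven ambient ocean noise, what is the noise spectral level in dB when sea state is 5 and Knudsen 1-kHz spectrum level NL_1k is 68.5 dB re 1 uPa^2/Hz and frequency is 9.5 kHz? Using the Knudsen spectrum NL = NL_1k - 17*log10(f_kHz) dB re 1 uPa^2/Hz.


NL = NL_1k - 17*log10(f_kHz) = 68.5 - 17*log10(9.5) = 68.5 - (16.62) = 51.88

51.88 dB


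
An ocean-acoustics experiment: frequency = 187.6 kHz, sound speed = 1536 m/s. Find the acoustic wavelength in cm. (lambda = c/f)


lambda = c/f = 1536 / 187600 = 0.0082 m = 0.82 cm

0.82 cm


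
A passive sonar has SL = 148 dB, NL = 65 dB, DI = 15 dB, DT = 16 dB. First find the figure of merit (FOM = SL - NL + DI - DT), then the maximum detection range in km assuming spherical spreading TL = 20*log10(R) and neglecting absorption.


Step 1: FOM = SL - NL + DI - DT = 148 - 65 + 15 - 16 = 82 dB
Step 2: at max range FOM = TL = 20*log10(R), so R = 10^(82/20) = 12589.25 m = 12.59 km

12.59 km


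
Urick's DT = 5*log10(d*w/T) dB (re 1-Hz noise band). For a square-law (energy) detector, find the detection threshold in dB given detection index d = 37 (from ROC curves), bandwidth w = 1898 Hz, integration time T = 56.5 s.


DT = 5*log10(d*w/T) = 5*log10(37 * 1898 / 56.5) = 5*log10(1242.94) = 15.47

15.47 dB


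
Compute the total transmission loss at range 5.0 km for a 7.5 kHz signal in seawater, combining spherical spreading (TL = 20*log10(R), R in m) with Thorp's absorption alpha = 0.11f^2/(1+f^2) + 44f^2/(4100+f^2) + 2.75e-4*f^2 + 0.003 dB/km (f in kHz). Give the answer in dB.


77.59 dB


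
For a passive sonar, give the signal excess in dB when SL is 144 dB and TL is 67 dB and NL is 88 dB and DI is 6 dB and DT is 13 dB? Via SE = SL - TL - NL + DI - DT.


-18 dB


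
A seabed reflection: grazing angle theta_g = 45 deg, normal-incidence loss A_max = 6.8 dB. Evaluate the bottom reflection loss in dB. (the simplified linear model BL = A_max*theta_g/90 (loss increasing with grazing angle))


BL = A_max * theta_g / 90 = 6.8 * 45 / 90 = 3.4

3.4 dB


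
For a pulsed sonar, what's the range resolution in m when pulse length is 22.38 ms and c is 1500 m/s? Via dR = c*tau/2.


16.785 m


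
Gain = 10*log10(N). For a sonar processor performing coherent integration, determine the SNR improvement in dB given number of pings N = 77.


Gain = 10*log10(77) = 18.86

18.86 dB


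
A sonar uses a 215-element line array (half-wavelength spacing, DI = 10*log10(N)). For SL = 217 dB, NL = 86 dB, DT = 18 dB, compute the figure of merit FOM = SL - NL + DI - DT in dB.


136.32 dB


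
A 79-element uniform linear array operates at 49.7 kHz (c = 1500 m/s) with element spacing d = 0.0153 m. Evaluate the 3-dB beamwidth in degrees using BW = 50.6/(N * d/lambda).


Step 1: lambda = 1500/49700 = 0.03018 m
Step 2: d/lambda = 0.0153/0.03018 = 0.507
Step 3: BW = 50.6/(N * d/lambda) = 50.6/(79 * 0.507) = 1.26

1.26 deg


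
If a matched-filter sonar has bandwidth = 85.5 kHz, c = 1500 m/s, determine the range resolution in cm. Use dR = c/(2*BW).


0.88 cm


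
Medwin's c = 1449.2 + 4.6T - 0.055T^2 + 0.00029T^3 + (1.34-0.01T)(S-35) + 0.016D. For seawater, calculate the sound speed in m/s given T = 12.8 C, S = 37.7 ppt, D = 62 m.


c = 1449.2 + 4.6*12.8 - 0.055*12.8^2 + 0.00029*12.8^3 + (1.34 - 0.01*12.8)*(37.7 - 35) + 0.016*62 = 1503.94

1503.94 m/s


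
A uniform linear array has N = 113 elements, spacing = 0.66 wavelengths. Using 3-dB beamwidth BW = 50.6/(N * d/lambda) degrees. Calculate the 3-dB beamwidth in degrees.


BW = 50.6 / (113 * 0.66) = 50.6 / 74.58 = 0.68

0.68 deg


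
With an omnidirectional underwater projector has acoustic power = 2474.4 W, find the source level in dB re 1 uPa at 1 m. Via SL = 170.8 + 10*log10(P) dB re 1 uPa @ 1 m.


SL = 170.8 + 10*log10(2474.4) = 170.8 + 33.93 = 204.73

204.73 dB


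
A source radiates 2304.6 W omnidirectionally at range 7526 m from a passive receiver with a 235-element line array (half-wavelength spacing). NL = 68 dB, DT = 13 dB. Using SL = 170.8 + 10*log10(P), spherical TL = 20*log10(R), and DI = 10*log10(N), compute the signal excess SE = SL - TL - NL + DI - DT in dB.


Step 1: SL = 170.8 + 10*log10(2304.6) = 204.43 dB
Step 2: TL = 20*log10(7526) = 77.53 dB
Step 3: DI = 10*log10(235) = 23.71 dB
Step 4: SE = SL - TL - NL + DI - DT = 204.43 - 77.53 - 68 + 23.71 - 13 = 69.61

69.61 dB


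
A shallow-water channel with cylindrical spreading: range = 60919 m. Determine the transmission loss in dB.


TL = 10*log10(60919) = 47.85

47.85 dB


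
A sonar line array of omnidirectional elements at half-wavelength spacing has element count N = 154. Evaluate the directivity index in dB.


DI = 10*log10(154) = 21.88

21.88 dB


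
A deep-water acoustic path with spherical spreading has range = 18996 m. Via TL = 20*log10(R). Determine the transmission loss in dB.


TL = 20*log10(18996) = 85.57

85.57 dB


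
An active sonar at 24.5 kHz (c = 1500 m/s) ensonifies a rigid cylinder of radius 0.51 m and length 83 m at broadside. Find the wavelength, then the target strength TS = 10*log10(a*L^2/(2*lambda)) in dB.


Step 1: lambda = c/f = 1500/24500 = 0.06122 m
Step 2: TS = 10*log10(a*L^2/(2*lambda)) = 10*log10(0.51*83^2/(2*0.06122)) = 44.58

44.58 dB


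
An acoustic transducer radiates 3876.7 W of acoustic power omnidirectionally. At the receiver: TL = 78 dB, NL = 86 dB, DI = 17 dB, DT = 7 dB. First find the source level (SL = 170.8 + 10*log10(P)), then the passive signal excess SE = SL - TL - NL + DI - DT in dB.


Step 1: SL = 170.8 + 10*log10(3876.7) = 206.68 dB
Step 2: SE = SL - TL - NL + DI - DT = 206.68 - 78 - 86 + 17 - 7 = 52.68

52.68 dB


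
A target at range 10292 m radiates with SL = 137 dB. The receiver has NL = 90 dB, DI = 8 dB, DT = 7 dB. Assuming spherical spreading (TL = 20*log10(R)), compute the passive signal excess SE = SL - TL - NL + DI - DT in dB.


-32.25 dB


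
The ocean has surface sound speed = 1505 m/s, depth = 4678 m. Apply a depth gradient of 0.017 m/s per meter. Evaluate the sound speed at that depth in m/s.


1584.526 m/s


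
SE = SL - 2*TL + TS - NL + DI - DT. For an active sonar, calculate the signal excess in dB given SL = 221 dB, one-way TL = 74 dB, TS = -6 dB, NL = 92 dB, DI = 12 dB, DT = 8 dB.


SE = SL - 2*TL + TS - NL + DI - DT = 221 - 2*74 + (-6) - 92 + 12 - 8 = -21

-21 dB


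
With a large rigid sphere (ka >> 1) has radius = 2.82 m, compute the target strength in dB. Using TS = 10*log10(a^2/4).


2.98 dB


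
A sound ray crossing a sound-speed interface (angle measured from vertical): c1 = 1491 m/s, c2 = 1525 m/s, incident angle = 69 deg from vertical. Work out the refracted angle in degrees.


sin(theta2) = (c2/c1)*sin(theta1) = (1525/1491)*sin(69 deg) = 0.95487
theta2 = arcsin(0.95487) = 72.72

72.72 deg


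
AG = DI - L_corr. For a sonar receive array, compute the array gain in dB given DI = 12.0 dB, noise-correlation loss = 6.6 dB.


AG = DI - L_corr = 12.0 - 6.6 = 5.4

5.4 dB


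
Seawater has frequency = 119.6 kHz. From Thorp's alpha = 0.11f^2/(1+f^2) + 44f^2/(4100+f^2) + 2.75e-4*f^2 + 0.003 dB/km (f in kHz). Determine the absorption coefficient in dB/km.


f^2 = 14304.16
alpha = 0.11*14304.16/(1+14304.16) + 44*14304.16/(4100+14304.16) + 2.75e-4*14304.16 + 0.003 = 38.245

38.245 dB/km


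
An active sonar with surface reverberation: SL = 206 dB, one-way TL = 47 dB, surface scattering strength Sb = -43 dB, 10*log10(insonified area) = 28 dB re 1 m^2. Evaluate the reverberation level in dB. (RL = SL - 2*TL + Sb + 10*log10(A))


97 dB


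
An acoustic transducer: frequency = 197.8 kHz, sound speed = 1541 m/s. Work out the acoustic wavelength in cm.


0.78 cm


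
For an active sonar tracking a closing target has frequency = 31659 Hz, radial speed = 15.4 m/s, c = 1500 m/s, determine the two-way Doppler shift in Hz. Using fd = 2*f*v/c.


fd = 2*f*v/c = 2 * 31659 * 15.4 / 1500 = 650.06

650.06 Hz


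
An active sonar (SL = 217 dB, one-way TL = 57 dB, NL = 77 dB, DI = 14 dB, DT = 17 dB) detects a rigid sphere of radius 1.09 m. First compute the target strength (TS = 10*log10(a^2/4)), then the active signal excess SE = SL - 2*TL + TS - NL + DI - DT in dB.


Step 1: TS = 10*log10(1.09^2/4) = -5.27 dB
Step 2: SE = SL - 2*TL + TS - NL + DI - DT = 217 - 2*57 + (-5.27) - 77 + 14 - 17 = 17.73

17.73 dB


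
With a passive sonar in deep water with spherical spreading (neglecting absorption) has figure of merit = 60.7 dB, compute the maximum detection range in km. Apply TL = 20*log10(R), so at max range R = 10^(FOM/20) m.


1.08 km


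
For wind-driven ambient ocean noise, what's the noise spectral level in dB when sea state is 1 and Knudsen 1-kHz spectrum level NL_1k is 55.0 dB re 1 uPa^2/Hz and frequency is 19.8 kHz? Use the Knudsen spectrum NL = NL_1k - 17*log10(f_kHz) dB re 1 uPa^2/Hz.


32.96 dB


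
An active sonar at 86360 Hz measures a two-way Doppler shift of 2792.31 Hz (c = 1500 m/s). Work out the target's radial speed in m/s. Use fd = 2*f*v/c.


From fd = 2*f*v/c, v = c*fd/(2*f) = 1500 * 2792.31 / (2*86360) = 24.25

24.25 m/s


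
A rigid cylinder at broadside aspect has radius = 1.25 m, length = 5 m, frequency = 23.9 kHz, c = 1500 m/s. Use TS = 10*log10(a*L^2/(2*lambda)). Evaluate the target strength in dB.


lambda = 1500/23900 = 0.06276 m
TS = 10*log10(1.25*5^2/(2*0.06276)) = 23.96

23.96 dB


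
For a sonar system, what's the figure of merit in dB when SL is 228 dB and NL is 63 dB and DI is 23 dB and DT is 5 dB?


FOM = SL - NL + DI - DT = 228 - 63 + 23 - 5 = 183

183 dB


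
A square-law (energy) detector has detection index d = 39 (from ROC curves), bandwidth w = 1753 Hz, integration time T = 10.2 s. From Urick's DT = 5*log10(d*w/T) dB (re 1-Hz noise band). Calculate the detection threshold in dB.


DT = 5*log10(d*w/T) = 5*log10(39 * 1753 / 10.2) = 5*log10(6702.65) = 19.13

19.13 dB


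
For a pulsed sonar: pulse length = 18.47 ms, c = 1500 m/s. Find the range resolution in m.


dR = c*tau/2 = 1500 * 18.47e-3 / 2 = 13.8525

13.8525 m


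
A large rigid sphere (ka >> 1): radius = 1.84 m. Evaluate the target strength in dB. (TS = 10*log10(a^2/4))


-0.72 dB


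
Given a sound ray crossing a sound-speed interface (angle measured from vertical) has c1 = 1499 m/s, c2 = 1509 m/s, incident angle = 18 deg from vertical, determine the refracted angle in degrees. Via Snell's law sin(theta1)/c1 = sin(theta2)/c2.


sin(theta2) = (c2/c1)*sin(theta1) = (1509/1499)*sin(18 deg) = 0.31108
theta2 = arcsin(0.31108) = 18.12

18.12 deg


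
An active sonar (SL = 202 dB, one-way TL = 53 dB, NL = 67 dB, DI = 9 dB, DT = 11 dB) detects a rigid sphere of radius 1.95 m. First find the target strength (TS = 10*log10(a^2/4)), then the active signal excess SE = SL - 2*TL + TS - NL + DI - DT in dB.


Step 1: TS = 10*log10(1.95^2/4) = -0.22 dB
Step 2: SE = SL - 2*TL + TS - NL + DI - DT = 202 - 2*53 + (-0.22) - 67 + 9 - 11 = 26.78

26.78 dB


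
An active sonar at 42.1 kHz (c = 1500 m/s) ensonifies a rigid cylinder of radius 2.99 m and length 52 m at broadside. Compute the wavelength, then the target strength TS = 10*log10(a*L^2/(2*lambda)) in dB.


Step 1: lambda = c/f = 1500/42100 = 0.03563 m
Step 2: TS = 10*log10(a*L^2/(2*lambda)) = 10*log10(2.99*52^2/(2*0.03563)) = 50.55

50.55 dB


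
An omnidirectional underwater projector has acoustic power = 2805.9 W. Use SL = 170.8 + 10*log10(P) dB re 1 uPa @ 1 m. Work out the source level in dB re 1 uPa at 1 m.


205.28 dB


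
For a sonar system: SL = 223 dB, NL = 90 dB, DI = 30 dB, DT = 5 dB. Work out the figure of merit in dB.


FOM = SL - NL + DI - DT = 223 - 90 + 30 - 5 = 158

158 dB


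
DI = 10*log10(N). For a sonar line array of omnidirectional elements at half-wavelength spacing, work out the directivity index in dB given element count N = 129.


DI = 10*log10(129) = 21.11

21.11 dB


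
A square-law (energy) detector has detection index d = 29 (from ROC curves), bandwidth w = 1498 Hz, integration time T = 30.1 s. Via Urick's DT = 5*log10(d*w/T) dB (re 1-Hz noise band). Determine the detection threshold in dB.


DT = 5*log10(d*w/T) = 5*log10(29 * 1498 / 30.1) = 5*log10(1443.26) = 15.8

15.8 dB


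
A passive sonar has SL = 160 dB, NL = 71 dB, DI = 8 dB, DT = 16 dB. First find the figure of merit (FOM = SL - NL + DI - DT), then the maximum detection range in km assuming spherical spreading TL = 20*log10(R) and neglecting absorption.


Step 1: FOM = SL - NL + DI - DT = 160 - 71 + 8 - 16 = 81 dB
Step 2: at max range FOM = TL = 20*log10(R), so R = 10^(81/20) = 11220.18 m = 11.22 km

11.22 km


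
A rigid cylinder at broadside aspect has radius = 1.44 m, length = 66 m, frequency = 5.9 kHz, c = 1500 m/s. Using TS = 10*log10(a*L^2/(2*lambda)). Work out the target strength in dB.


40.91 dB


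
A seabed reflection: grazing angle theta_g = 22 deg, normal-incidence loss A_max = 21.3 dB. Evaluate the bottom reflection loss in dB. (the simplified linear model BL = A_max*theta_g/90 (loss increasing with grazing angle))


5.21 dB


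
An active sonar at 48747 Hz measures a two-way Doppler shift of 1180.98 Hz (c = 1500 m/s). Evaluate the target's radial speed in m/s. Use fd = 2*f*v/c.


18.17 m/s


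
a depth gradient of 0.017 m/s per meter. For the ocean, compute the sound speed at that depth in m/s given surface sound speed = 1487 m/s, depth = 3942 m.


1554.014 m/s


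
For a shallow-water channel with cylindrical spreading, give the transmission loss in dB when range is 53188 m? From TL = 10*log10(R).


47.26 dB


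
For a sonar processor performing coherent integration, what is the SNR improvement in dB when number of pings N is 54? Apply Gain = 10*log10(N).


Gain = 10*log10(54) = 17.32

17.32 dB


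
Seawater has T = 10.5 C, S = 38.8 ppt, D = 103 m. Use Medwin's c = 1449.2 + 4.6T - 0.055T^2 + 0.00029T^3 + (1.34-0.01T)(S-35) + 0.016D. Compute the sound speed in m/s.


1498.11 m/s


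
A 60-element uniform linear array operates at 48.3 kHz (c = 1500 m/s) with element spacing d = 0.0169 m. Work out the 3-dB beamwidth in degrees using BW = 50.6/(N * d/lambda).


1.55 deg


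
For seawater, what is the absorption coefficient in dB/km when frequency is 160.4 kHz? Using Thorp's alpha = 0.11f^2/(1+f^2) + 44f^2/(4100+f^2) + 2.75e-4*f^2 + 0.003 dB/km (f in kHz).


f^2 = 25728.16
alpha = 0.11*25728.16/(1+25728.16) + 44*25728.16/(4100+25728.16) + 2.75e-4*25728.16 + 0.003 = 45.14

45.14 dB/km


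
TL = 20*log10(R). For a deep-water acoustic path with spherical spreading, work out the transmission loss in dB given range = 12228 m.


81.75 dB


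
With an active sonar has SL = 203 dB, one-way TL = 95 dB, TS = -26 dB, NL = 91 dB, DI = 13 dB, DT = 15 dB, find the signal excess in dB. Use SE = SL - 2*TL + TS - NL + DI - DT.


-106 dB


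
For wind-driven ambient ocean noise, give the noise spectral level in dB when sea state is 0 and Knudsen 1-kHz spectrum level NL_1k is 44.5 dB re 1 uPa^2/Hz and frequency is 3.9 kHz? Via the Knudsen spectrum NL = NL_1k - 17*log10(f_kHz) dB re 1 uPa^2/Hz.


34.45 dB


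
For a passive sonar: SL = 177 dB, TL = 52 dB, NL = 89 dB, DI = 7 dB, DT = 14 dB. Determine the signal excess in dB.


SE = SL - TL - NL + DI - DT = 177 - 52 - 89 + 7 - 14 = 29

29 dB


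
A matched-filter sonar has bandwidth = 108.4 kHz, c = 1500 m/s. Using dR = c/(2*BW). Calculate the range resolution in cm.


dR = c/(2*BW) = 1500 / (2 * 108.4e3) = 0.0069 m = 0.69 cm

0.69 cm


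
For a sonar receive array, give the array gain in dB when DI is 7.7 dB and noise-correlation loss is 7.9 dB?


AG = DI - L_corr = 7.7 - 7.9 = -0.2

-0.2 dB


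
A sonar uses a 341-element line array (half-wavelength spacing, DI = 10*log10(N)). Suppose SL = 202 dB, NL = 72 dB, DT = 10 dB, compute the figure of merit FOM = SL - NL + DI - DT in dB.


145.33 dB


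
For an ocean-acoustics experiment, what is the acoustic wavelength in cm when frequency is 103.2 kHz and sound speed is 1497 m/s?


lambda = c/f = 1497 / 103200 = 0.0145 m = 1.45 cm

1.45 cm


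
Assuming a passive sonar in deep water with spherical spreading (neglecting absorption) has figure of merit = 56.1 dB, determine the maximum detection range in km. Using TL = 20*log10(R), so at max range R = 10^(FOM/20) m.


At max range FOM = TL, so 20*log10(R) = 56.1
R = 10^(56.1/20) = 638.26 m = 0.64 km

0.64 km


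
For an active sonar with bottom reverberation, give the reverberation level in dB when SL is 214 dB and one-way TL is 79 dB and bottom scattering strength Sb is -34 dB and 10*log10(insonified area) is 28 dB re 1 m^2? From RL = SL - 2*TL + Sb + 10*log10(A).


RL = SL - 2*TL + Sb + 10*log10(A) = 214 - 2*79 + (-34) + 28 = 50

50 dB


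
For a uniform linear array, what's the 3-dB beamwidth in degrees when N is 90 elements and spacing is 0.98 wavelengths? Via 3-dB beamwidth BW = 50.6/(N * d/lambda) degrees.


BW = 50.6 / (90 * 0.98) = 50.6 / 88.2 = 0.57

0.57 deg


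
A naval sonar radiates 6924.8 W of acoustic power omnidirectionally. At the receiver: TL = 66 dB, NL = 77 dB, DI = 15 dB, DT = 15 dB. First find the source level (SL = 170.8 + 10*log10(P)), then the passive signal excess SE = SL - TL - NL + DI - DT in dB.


Step 1: SL = 170.8 + 10*log10(6924.8) = 209.2 dB
Step 2: SE = SL - TL - NL + DI - DT = 209.2 - 66 - 77 + 15 - 15 = 66.2

66.2 dB


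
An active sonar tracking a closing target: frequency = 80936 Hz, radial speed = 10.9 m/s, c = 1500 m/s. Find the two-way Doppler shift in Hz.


1176.27 Hz


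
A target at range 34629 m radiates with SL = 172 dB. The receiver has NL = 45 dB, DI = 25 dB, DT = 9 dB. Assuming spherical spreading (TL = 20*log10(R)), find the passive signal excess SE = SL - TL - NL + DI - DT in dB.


52.21 dB


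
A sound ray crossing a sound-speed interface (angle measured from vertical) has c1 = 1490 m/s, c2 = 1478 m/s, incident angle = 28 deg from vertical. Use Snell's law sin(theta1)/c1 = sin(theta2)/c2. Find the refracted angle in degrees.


sin(theta2) = (c2/c1)*sin(theta1) = (1478/1490)*sin(28 deg) = 0.46569
theta2 = arcsin(0.46569) = 27.75

27.75 deg


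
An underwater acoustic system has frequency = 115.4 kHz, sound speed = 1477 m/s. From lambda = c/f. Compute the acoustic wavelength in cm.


lambda = c/f = 1477 / 115400 = 0.0128 m = 1.28 cm

1.28 cm


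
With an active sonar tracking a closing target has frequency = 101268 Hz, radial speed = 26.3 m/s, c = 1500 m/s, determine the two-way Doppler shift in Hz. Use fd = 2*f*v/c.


fd = 2*f*v/c = 2 * 101268 * 26.3 / 1500 = 3551.13

3551.13 Hz


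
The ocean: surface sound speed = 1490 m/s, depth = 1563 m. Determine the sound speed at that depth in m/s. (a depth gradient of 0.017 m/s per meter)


c = 1490 + 0.017 * 1563 = 1516.571

1516.571 m/s


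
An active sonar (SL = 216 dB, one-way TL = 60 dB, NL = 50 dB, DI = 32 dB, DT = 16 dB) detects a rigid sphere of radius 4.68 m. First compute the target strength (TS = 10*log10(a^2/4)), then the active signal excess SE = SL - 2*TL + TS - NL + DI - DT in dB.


Step 1: TS = 10*log10(4.68^2/4) = 7.38 dB
Step 2: SE = SL - 2*TL + TS - NL + DI - DT = 216 - 2*60 + (7.38) - 50 + 32 - 16 = 69.38

69.38 dB
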